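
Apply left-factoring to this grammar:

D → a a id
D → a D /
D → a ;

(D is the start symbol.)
Left-factoring transforms A → αβ₁ | αβ₂ into A → αA' and A' → β₁ | β₂
(α is the longest common prefix among the alternatives). Repeat until
no nonterminal has two alternatives with a common prefix.

Round 1: D has alternatives sharing prefix 'a'. Introduce D': D → a D'
  Add: D' → a id
  Add: D' → D /
  Add: D' → ;

No remaining common prefixes — done.

Resulting grammar:
D → a D'
D' → a id
D' → D /
D' → ;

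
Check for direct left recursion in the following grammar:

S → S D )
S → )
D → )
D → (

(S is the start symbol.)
Yes, S is left-recursive

Direct left recursion occurs when N → N α for some non-terminal N (the right-hand side begins with the left-hand side itself).

S → S D ): LEFT RECURSIVE (starts with S)
S → ): starts with ')'
D → ): starts with ')'
D → (: starts with '('

The grammar has direct left recursion on: S.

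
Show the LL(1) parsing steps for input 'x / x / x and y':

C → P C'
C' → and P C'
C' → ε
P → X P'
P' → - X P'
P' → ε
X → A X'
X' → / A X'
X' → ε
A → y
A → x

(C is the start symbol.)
LL(1) parsing maintains a stack (initially the start symbol over $) and the input. At each step: if the stack top is a terminal, match it against the current input token; if it is a non-terminal N, replace it with the RHS of M[N, lookahead] (the unique production whose predict set contains the lookahead).

Stack is shown with the top on the left.

Stack           Input              Action
-----------------------------------------
C $             x / x / x and y $  output C → P C'
P C' $          x / x / x and y $  output P → X P'
X P' C' $       x / x / x and y $  output X → A X'
A X' P' C' $    x / x / x and y $  output A → x
x X' P' C' $    x / x / x and y $  match 'x'
X' P' C' $      / x / x and y $    output X' → / A X'
/ A X' P' C' $  / x / x and y $    match '/'
A X' P' C' $    x / x and y $      output A → x
x X' P' C' $    x / x and y $      match 'x'
X' P' C' $      / x and y $        output X' → / A X'
/ A X' P' C' $  / x and y $        match '/'
A X' P' C' $    x and y $          output A → x
x X' P' C' $    x and y $          match 'x'
X' P' C' $      and y $            output X' → ε
P' C' $         and y $            output P' → ε
C' $            and y $            output C' → and P C'
and P C' $      and y $            match 'and'
P C' $          y $                output P → X P'
X P' C' $       y $                output X → A X'
A X' P' C' $    y $                output A → y
y X' P' C' $    y $                match 'y'
X' P' C' $      $                  output X' → ε
P' C' $         $                  output P' → ε
C' $            $                  output C' → ε
$               $                  accept

The string is accepted.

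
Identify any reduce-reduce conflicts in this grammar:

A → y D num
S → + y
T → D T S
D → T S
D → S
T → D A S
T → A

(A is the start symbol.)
Augment with A' → A and build the canonical LR(0) collection (I0 = CLOSURE({[A' → . A]}), then GOTO on every symbol after a dot until no new states appear). It has 16 states:
  I0: { [A → . y D num], [A' → . A] }  — shift
  I1: { [A' → A .] }  — accept
  I2: { [A → . y D num], [A → y . D num], [D → . S], [D → . T S], [S → . + y], [T → . A], [T → . D A S], [T → . D T S] }  — shift
  I3: { [S → + . y] }  — shift
  I4: { [T → A .] }  — reduce
  I5: { [A → . y D num], [A → y D . num], [D → . S], [D → . T S], [S → . + y], [T → . A], [T → . D A S], [T → . D T S], [T → D . A S], [T → D . T S] }  — shift
  I6: { [D → S .] }  — reduce
  I7: { [D → T . S], [S → . + y] }  — shift
  I8: { [D → T S .] }  — reduce
  I9: { [S → . + y], [T → A .], [T → D A . S] }  — shift, reduce
  I10: { [A → . y D num], [D → . S], [D → . T S], [S → . + y], [T → . A], [T → . D A S], [T → . D T S], [T → D . A S], [T → D . T S] }  — shift
  I11: { [D → T . S], [S → . + y], [T → D T . S] }  — shift
  I12: { [A → y D num .] }  — reduce
  I13: { [D → T S .], [T → D T S .] }  — 2 reduces
  I14: { [T → D A S .] }  — reduce
  I15: { [S → + y .] }  — reduce

I13 contains complete items [D → T S .], [T → D T S .] — reduce-reduce conflict.

Answer: Yes — I13: [D → T S .] vs [T → D T S .]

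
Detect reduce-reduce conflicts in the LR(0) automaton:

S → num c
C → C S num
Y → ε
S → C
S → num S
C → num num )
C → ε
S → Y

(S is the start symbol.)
A reduce-reduce conflict occurs when an LR(0) state has two complete items [A → α .] and [B → β .] — both call for a reduction, and with no lookahead the parser cannot choose between them.

Augment with S' → S and build the canonical LR(0) collection (I0 = CLOSURE({[S' → . S]}), then GOTO on every symbol after a dot until no new states appear). It has 11 states:
  I0: { [C → . C S num], [C → . num num )], [C → .], [S → . C], [S → . Y], [S → . num S], [S → . num c], [S' → . S], [Y → .] }  — shift, 2 reduces
  I1: { [C → . C S num], [C → . num num )], [C → .], [C → C . S num], [S → . C], [S → . Y], [S → . num S], [S → . num c], [S → C .], [Y → .] }  — shift, 3 reduces
  I2: { [S' → S .] }  — accept
  I3: { [S → Y .] }  — reduce
  I4: { [C → . C S num], [C → . num num )], [C → .], [C → num . num )], [S → . C], [S → . Y], [S → . num S], [S → . num c], [S → num . S], [S → num . c], [Y → .] }  — shift, 2 reduces
  I5: { [S → num S .] }  — reduce
  I6: { [S → num c .] }  — reduce
  I7: { [C → . C S num], [C → . num num )], [C → .], [C → num . num )], [C → num num . )], [S → . C], [S → . Y], [S → . num S], [S → . num c], [S → num . S], [S → num . c], [Y → .] }  — shift, 2 reduces
  I8: { [C → num num ) .] }  — reduce
  I9: { [C → C S . num] }  — shift
  I10: { [C → C S num .] }  — reduce

I0 contains complete items [C → .], [Y → .] — reduce-reduce conflict.
I1 contains complete items [C → .], [S → C .], [Y → .] — reduce-reduce conflict.
I4 contains complete items [C → .], [Y → .] — reduce-reduce conflict.
I7 contains complete items [C → .], [Y → .] — reduce-reduce conflict.

Answer: Yes — I0: [C → .] vs [Y → .]; I1: [C → .] vs [S → C .]; I4: [C → .] vs [Y → .]; I7: [C → .] vs [Y → .]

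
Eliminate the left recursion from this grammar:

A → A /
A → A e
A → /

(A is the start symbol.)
A is directly left-recursive. The standard transformation for
  A → A α₁ | ... | A α_m | β₁ | ... | β_n
is
  A  → β₁ A' | ... | β_n A'
  A' → α₁ A' | ... | α_m A' | ε

A → / becomes A → / A'
A → A / becomes A' → / A'
A → A e becomes A' → e A'
Add A' → ε

Resulting grammar:
A → / A'
A' → / A'
A' → e A'
A' → ε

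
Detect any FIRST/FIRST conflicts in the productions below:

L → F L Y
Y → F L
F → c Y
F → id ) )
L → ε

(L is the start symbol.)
FIRST sets of the non-terminals at (or reachable through a nullable prefix from) the front of some alternative:
  FIRST(F) = { 'c', 'id' }

Productions for L:
  L → F L Y: FIRST = { 'c', 'id' }
  L → ε: FIRST = { ε }
Productions for F:
  F → c Y: FIRST = { 'c' }
  F → id ) ): FIRST = { 'id' }
Y has only one production, so no FIRST/FIRST conflict is possible there.

All alternatives of each non-terminal have pairwise disjoint FIRST sets.

Answer: No FIRST/FIRST conflicts.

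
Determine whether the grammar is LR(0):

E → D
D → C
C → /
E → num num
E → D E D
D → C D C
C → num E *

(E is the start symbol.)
Augment with E' → E and build the canonical LR(0) collection (I0 = CLOSURE({[E' → . E]}), then GOTO on every symbol after a dot until no new states appear). It has 14 states:
  I0: { [C → . /], [C → . num E *], [D → . C D C], [D → . C], [E → . D E D], [E → . D], [E → . num num], [E' → . E] }  — shift
  I1: { [C → / .] }  — reduce
  I2: { [C → . /], [C → . num E *], [D → . C D C], [D → . C], [D → C . D C], [D → C .] }  — shift, reduce
  I3: { [C → . /], [C → . num E *], [D → . C D C], [D → . C], [E → . D E D], [E → . D], [E → . num num], [E → D . E D], [E → D .] }  — shift, reduce
  I4: { [E' → E .] }  — accept
  I5: { [C → . /], [C → . num E *], [C → num . E *], [D → . C D C], [D → . C], [E → . D E D], [E → . D], [E → . num num], [E → num . num] }  — shift
  I6: { [C → num E . *] }  — shift
  I7: { [C → . /], [C → . num E *], [C → num . E *], [D → . C D C], [D → . C], [E → . D E D], [E → . D], [E → . num num], [E → num . num], [E → num num .] }  — shift, reduce
  I8: { [C → num E * .] }  — reduce
  I9: { [C → . /], [C → . num E *], [D → . C D C], [D → . C], [E → D E . D] }  — shift
  I10: { [E → D E D .] }  — reduce
  I11: { [C → . /], [C → . num E *], [C → num . E *], [D → . C D C], [D → . C], [E → . D E D], [E → . D], [E → . num num] }  — shift
  I12: { [C → . /], [C → . num E *], [D → C D . C] }  — shift
  I13: { [D → C D C .] }  — reduce

Conflict in state I2:
  Shift-reduce conflict between [D → C .] and [C → . /]
So the grammar is NOT LR(0).

Answer: No. Shift-reduce conflict between [D → C .] and [C → . /]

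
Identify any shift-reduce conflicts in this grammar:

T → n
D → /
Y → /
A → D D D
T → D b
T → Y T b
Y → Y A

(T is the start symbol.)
A shift-reduce conflict occurs when an LR(0) state has both:
  - a complete (reduce) item [A → α .] (dot at the end), and
  - a shift item [B → β . c γ] (dot before a terminal).

Augment with T' → T and build the canonical LR(0) collection (I0 = CLOSURE({[T' → . T]}), then GOTO on every symbol after a dot until no new states appear). It has 14 states:
  I0: { [D → . /], [T → . D b], [T → . Y T b], [T → . n], [T' → . T], [Y → . /], [Y → . Y A] }  — shift
  I1: { [D → / .], [Y → / .] }  — 2 reduces
  I2: { [T → D . b] }  — shift
  I3: { [T' → T .] }  — accept
  I4: { [A → . D D D], [D → . /], [T → . D b], [T → . Y T b], [T → . n], [T → Y . T b], [Y → . /], [Y → . Y A], [Y → Y . A] }  — shift
  I5: { [T → n .] }  — reduce
  I6: { [Y → Y A .] }  — reduce
  I7: { [A → D . D D], [D → . /], [T → D . b] }  — shift
  I8: { [T → Y T . b] }  — shift
  I9: { [T → Y T b .] }  — reduce
  I10: { [D → / .] }  — reduce
  I11: { [A → D D . D], [D → . /] }  — shift
  I12: { [T → D b .] }  — reduce
  I13: { [A → D D D .] }  — reduce

No state contains both a complete item and a shift item.

Answer: No shift-reduce conflicts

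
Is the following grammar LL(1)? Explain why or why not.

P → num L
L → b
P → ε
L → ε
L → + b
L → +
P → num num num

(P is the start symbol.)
Relevant sets:
  FOLLOW(P) = { $ }
  FOLLOW(L) = { $ }

For P:
  PREDICT(P → num L) = { 'num' }
  PREDICT(P → ε) = { $ }
  PREDICT(P → num num num) = { 'num' }
For L:
  PREDICT(L → b) = { 'b' }
  PREDICT(L → ε) = { $ }
  PREDICT(L → '+' b) = { '+' }
  PREDICT(L → '+') = { '+' }

Conflict found: Predict set conflict for P: { 'num' }
The grammar is NOT LL(1).

Answer: No. Predict set conflict for P: { 'num' }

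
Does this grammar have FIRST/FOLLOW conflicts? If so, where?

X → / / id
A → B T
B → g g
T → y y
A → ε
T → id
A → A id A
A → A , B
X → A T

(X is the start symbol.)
A FIRST/FOLLOW conflict occurs when a non-terminal N has a nullable alternative N → β (β ⇒* ε) and another alternative N → α with FIRST(α) ∩ FOLLOW(N) ≠ ∅: on such a lookahead the parser cannot decide between expanding α and letting N vanish via β.

Nullable non-terminals: A.
FIRST sets used below: FIRST(B) = { 'g' }, FIRST(A) = { ',', 'g', 'id', ε }

A: nullable alternative(s) A → ε; FOLLOW(A) = { ',', 'id', 'y' }
  A → B T: FIRST \ {ε} = { 'g' } — disjoint from FOLLOW(A)
  A → ε: FIRST \ {ε} = { } — this is the only nullable alternative, skip
  A → A id A: FIRST \ {ε} = { ',', 'g', 'id' } — overlaps FOLLOW(A) on { ',', 'id' }: CONFLICT
  A → A , B: FIRST \ {ε} = { ',', 'g', 'id' } — overlaps FOLLOW(A) on { ',', 'id' }: CONFLICT

B, T, X have no nullable alternative, so no FIRST/FOLLOW check is needed there.

So the grammar has 2 FIRST/FOLLOW conflicts (marked CONFLICT above).

Answer: Yes. A → A id A with FOLLOW(A) on { ',', 'id' }; A → A ',' B with FOLLOW(A) on { ',', 'id' }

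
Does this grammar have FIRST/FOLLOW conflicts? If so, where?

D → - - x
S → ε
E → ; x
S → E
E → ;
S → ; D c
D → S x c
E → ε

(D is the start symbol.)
A FIRST/FOLLOW conflict occurs when a non-terminal N has a nullable alternative N → β (β ⇒* ε) and another alternative N → α with FIRST(α) ∩ FOLLOW(N) ≠ ∅: on such a lookahead the parser cannot decide between expanding α and letting N vanish via β.

Nullable non-terminals: E, S.
FIRST sets used below: FIRST(E) = { ';', ε }

E: nullable alternative(s) E → ε; FOLLOW(E) = { 'x' }
  E → ; x: FIRST \ {ε} = { ';' } — disjoint from FOLLOW(E)
  E → ;: FIRST \ {ε} = { ';' } — disjoint from FOLLOW(E)
  E → ε: FIRST \ {ε} = { } — this is the only nullable alternative, skip

S: nullable alternative(s) S → ε, S → E; FOLLOW(S) = { 'x' }
  S → ε: FIRST \ {ε} = { } — disjoint from FOLLOW(S)
  S → E: FIRST \ {ε} = { ';' } — disjoint from FOLLOW(S)
  S → ; D c: FIRST \ {ε} = { ';' } — disjoint from FOLLOW(S)

D has no nullable alternative, so no FIRST/FOLLOW check is needed there.

No FIRST/FOLLOW conflicts found.

Answer: No FIRST/FOLLOW conflicts.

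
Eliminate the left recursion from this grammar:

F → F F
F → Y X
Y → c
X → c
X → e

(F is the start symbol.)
F → Y X F'
F' → F F'
F' → ε
Y → c
X → c
X → e

F is directly left-recursive. The standard transformation for
  A → A α₁ | ... | A α_m | β₁ | ... | β_n
is
  A  → β₁ A' | ... | β_n A'
  A' → α₁ A' | ... | α_m A' | ε

F → Y X becomes F → Y X F'
F → F F becomes F' → F F'
Add F' → ε

Productions for other non-terminals are unchanged:
  Y → c
  X → c
  X → e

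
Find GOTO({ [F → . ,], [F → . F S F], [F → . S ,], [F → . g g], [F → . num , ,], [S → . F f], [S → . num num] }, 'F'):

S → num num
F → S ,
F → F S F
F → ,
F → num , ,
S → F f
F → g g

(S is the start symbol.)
{ [F → . ,], [F → . F S F], [F → . S ,], [F → . g g], [F → . num , ,], [F → F . S F], [S → . F f], [S → . num num], [S → F . f] }

GOTO(I, 'F') = CLOSURE({ [A → αX.β] : [A → α.Xβ] ∈ I, X = 'F' })

Items with dot before 'F', with the dot advanced:
  [F → . F S F] → [F → F . S F]
  [S → . F f] → [S → F . f]
Closure of the advanced items:
  [F → F . S F] has the dot before S: add [S → . num num], [S → . F f]
  [S → . F f] has the dot before F: add [F → . S ,], [F → . F S F], [F → . ,], [F → . num , ,], [F → . g g]

GOTO = { [F → . ,], [F → . F S F], [F → . S ,], [F → . g g], [F → . num , ,], [F → F . S F], [S → . F f], [S → . num num], [S → F . f] }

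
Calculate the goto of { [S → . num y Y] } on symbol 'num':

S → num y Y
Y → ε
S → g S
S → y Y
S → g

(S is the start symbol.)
GOTO(I, 'num') = CLOSURE({ [A → αX.β] : [A → α.Xβ] ∈ I, X = 'num' })

Items with dot before 'num', with the dot advanced:
  [S → . num y Y] → [S → num . y Y]
Closure adds nothing (no advanced item has the dot before a non-terminal).

GOTO = { [S → num . y Y] }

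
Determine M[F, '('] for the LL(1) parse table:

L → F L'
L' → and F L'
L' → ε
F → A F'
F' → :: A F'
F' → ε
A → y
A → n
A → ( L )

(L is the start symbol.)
F → A F'

To find M[F, '('], we find productions for F where '(' is in the predict set (PREDICT(N → α) = (FIRST(α) \ {ε}) ∪ (FOLLOW(N) if α ⇒* ε)).

Relevant sets:
  FIRST(A) = { '(', 'n', 'y' }

F → A F': PREDICT = { '(', 'n', 'y' }
  '(' is in predict set, so this production goes in M[F, '(']

M[F, '('] = F → A F'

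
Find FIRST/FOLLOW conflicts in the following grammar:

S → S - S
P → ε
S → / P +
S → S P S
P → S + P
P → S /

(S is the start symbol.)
Yes. P → S '+' P with FOLLOW(P) on { '/' }; P → S '/' with FOLLOW(P) on { '/' }

A FIRST/FOLLOW conflict occurs when a non-terminal N has a nullable alternative N → β (β ⇒* ε) and another alternative N → α with FIRST(α) ∩ FOLLOW(N) ≠ ∅: on such a lookahead the parser cannot decide between expanding α and letting N vanish via β.

Nullable non-terminals: P.
FIRST sets used below: FIRST(S) = { '/' }

P: nullable alternative(s) P → ε; FOLLOW(P) = { '+', '/' }
  P → ε: FIRST \ {ε} = { } — this is the only nullable alternative, skip
  P → S + P: FIRST \ {ε} = { '/' } — overlaps FOLLOW(P) on { '/' }: CONFLICT
  P → S /: FIRST \ {ε} = { '/' } — overlaps FOLLOW(P) on { '/' }: CONFLICT

S has no nullable alternative, so no FIRST/FOLLOW check is needed there.

So the grammar has 2 FIRST/FOLLOW conflicts (marked CONFLICT above).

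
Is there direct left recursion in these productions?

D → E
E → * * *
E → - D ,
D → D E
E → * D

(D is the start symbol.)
D → E: starts with E
E → * * *: starts with '*'
E → - D ,: starts with '-'
D → D E: LEFT RECURSIVE (starts with D)
E → * D: starts with '*'

The grammar has direct left recursion on: D.

Answer: Yes, D is left-recursive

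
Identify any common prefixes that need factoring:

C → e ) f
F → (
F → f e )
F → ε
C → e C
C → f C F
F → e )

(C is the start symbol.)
Yes, C has productions with common prefix 'e'

Left-factoring is needed when two productions for the same non-terminal
share a common prefix on the right-hand side.

Productions for C:
  C → e ) f
  C → e C
  C → f C F
Productions for F:
  F → (
  F → f e )
  F → ε
  F → e )

Found common prefix 'e' in productions for C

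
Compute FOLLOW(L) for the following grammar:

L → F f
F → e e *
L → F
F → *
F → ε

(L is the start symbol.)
{ $ }

L is the start symbol, so $ ∈ FOLLOW(L).
L does not occur on any right-hand side.

Taking the union: FOLLOW(L) = { $ }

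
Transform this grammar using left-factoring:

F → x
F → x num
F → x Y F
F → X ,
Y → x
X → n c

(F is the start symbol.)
Left-factoring transforms A → αβ₁ | αβ₂ into A → αA' and A' → β₁ | β₂
(α is the longest common prefix among the alternatives). Repeat until
no nonterminal has two alternatives with a common prefix.

Round 1: F has alternatives sharing prefix 'x'. Introduce F': F → x F'
  Add: F' → ε
  Add: F' → num
  Add: F' → Y F

No remaining common prefixes — done.

Resulting grammar:
F → x F'
F' → ε
F' → num
F' → Y F
F → X ,
Y → x
X → n c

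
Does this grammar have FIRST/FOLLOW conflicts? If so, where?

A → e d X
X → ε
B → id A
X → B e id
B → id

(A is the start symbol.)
Nullable non-terminals: X.
FIRST sets used below: FIRST(B) = { 'id' }

X: nullable alternative(s) X → ε; FOLLOW(X) = { $, 'e' }
  X → ε: FIRST \ {ε} = { } — this is the only nullable alternative, skip
  X → B e id: FIRST \ {ε} = { 'id' } — disjoint from FOLLOW(X)

A, B have no nullable alternative, so no FIRST/FOLLOW check is needed there.

No FIRST/FOLLOW conflicts found.

Answer: No FIRST/FOLLOW conflicts.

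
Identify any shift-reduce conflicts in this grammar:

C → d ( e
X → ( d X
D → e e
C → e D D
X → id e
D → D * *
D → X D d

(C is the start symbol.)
Yes — I15: [C → e D D .] vs [D → D . * *]

A shift-reduce conflict occurs when an LR(0) state has both:
  - a complete (reduce) item [A → α .] (dot at the end), and
  - a shift item [B → β . c γ] (dot before a terminal).

Augment with C' → C and build the canonical LR(0) collection (I0 = CLOSURE({[C' → . C]}), then GOTO on every symbol after a dot until no new states appear). It has 20 states:
  I0: { [C → . d ( e], [C → . e D D], [C' → . C] }  — shift
  I1: { [C' → C .] }  — accept
  I2: { [C → d . ( e] }  — shift
  I3: { [C → e . D D], [D → . D * *], [D → . X D d], [D → . e e], [X → . ( d X], [X → . id e] }  — shift
  I4: { [X → ( . d X] }  — shift
  I5: { [C → e D . D], [D → . D * *], [D → . X D d], [D → . e e], [D → D . * *], [X → . ( d X], [X → . id e] }  — shift
  I6: { [D → . D * *], [D → . X D d], [D → . e e], [D → X . D d], [X → . ( d X], [X → . id e] }  — shift
  I7: { [D → e . e] }  — shift
  I8: { [X → id . e] }  — shift
  I9: { [X → id e .] }  — reduce
  I10: { [D → e e .] }  — reduce
  I11: { [D → D . * *], [D → X D . d] }  — shift
  I12: { [D → D * . *] }  — shift
  I13: { [D → X D d .] }  — reduce
  I14: { [D → D * * .] }  — reduce
  I15: { [C → e D D .], [D → D . * *] }  — shift, reduce
  I16: { [X → ( d . X], [X → . ( d X], [X → . id e] }  — shift
  I17: { [X → ( d X .] }  — reduce
  I18: { [C → d ( . e] }  — shift
  I19: { [C → d ( e .] }  — reduce

I15 contains reduce item [C → e D D .] and shift item [D → D . * *] — shift-reduce conflict.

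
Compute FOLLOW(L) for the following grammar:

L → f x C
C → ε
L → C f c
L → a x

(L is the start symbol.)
To compute FOLLOW(L), find every occurrence of L on a right-hand side N → α L β: add FIRST(β) \ {ε}, and if β is empty or nullable also add FOLLOW(N). Iterate to a fixed point.

L is the start symbol, so $ ∈ FOLLOW(L).
L does not occur on any right-hand side.

Taking the union: FOLLOW(L) = { $ }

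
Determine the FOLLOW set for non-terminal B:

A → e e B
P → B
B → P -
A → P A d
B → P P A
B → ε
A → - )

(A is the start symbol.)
In A → e e B: B is at the end, add FOLLOW(A)
In P → B: B is at the end, add FOLLOW(P)

The FOLLOW sets referred to above (computed the same way, to a fixed point):
  FOLLOW(A) = { $, '-', 'd', 'e' }
  FOLLOW(P) = { '-', 'e' }

Taking the union: FOLLOW(B) = { $, '-', 'd', 'e' }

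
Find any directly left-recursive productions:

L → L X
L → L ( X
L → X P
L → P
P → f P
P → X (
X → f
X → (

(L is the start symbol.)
L → L X: LEFT RECURSIVE (starts with L)
L → L ( X: LEFT RECURSIVE (starts with L)
L → X P: starts with X
L → P: starts with P
P → f P: starts with f
P → X (: starts with X
X → f: starts with f
X → (: starts with '('

The grammar has direct left recursion on: L.

Answer: Yes, L is left-recursive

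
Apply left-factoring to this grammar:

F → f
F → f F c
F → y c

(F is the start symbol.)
Left-factoring transforms A → αβ₁ | αβ₂ into A → αA' and A' → β₁ | β₂
(α is the longest common prefix among the alternatives). Repeat until
no nonterminal has two alternatives with a common prefix.

Round 1: F has alternatives sharing prefix 'f'. Introduce F': F → f F'
  Add: F' → ε
  Add: F' → F c

No remaining common prefixes — done.

Resulting grammar:
F → f F'
F' → ε
F' → F c
F → y c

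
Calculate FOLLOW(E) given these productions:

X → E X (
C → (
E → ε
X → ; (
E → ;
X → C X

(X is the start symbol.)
In X → E X (: E is followed by X '(', add FIRST(X '(') \ {ε} = { '(', ';' }

Taking the union: FOLLOW(E) = { '(', ';' }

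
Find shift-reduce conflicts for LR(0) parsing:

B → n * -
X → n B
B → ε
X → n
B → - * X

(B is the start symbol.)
Yes — I0: [B → .] vs [B → . - * X]; I8: [B → .] vs [B → . - * X]

A shift-reduce conflict occurs when an LR(0) state has both:
  - a complete (reduce) item [A → α .] (dot at the end), and
  - a shift item [B → β . c γ] (dot before a terminal).

Augment with B' → B and build the canonical LR(0) collection (I0 = CLOSURE({[B' → . B]}), then GOTO on every symbol after a dot until no new states appear). It has 10 states:
  I0: { [B → . - * X], [B → . n * -], [B → .], [B' → . B] }  — shift, reduce
  I1: { [B → - . * X] }  — shift
  I2: { [B' → B .] }  — accept
  I3: { [B → n . * -] }  — shift
  I4: { [B → n * . -] }  — shift
  I5: { [B → n * - .] }  — reduce
  I6: { [B → - * . X], [X → . n B], [X → . n] }  — shift
  I7: { [B → - * X .] }  — reduce
  I8: { [B → . - * X], [B → . n * -], [B → .], [X → n . B], [X → n .] }  — shift, 2 reduces
  I9: { [X → n B .] }  — reduce

I0 contains reduce item [B → .] and shift items [B → . - * X], [B → . n * -] — shift-reduce conflict.
I8 contains reduce items [B → .], [X → n .] and shift items [B → . - * X], [B → . n * -] — shift-reduce conflict.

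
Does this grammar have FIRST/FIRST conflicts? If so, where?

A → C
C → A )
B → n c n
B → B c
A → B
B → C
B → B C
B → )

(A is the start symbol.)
Yes. A → C / A → B on { ')', 'n' }; B → n c n / B → B c on { 'n' }; B → n c n / B → C on { 'n' }; B → n c n / B → B C on { 'n' }; B → B c / B → C on { ')', 'n' }; B → B c / B → B C on { ')', 'n' }; B → B c / B → ')' on { ')' }; B → C / B → B C on { ')', 'n' }; B → C / B → ')' on { ')' }; B → B C / B → ')' on { ')' }

FIRST sets of the non-terminals at (or reachable through a nullable prefix from) the front of some alternative:
  FIRST(C) = { ')', 'n' }
  FIRST(B) = { ')', 'n' }

Productions for A:
  A → C: FIRST = { ')', 'n' }
  A → B: FIRST = { ')', 'n' }
Productions for B:
  B → n c n: FIRST = { 'n' }
  B → B c: FIRST = { ')', 'n' }
  B → C: FIRST = { ')', 'n' }
  B → B C: FIRST = { ')', 'n' }
  B → ): FIRST = { ')' }
C has only one production, so no FIRST/FIRST conflict is possible there.

Conflict for A: A → C and A → B
  Overlap: { ')', 'n' }
Conflict for B: B → n c n and B → B c
  Overlap: { 'n' }
Conflict for B: B → n c n and B → C
  Overlap: { 'n' }
Conflict for B: B → n c n and B → B C
  Overlap: { 'n' }
Conflict for B: B → B c and B → C
  Overlap: { ')', 'n' }
Conflict for B: B → B c and B → B C
  Overlap: { ')', 'n' }
Conflict for B: B → B c and B → )
  Overlap: { ')' }
Conflict for B: B → C and B → B C
  Overlap: { ')', 'n' }
Conflict for B: B → C and B → )
  Overlap: { ')' }
Conflict for B: B → B C and B → )
  Overlap: { ')' }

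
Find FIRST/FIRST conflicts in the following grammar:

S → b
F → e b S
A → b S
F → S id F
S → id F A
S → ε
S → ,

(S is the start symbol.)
No FIRST/FIRST conflicts.

A FIRST/FIRST conflict occurs when two productions N → α and N → β for the same non-terminal have FIRST(α) ∩ FIRST(β) ≠ ∅ (with ε ∈ FIRST of a nullable right-hand side, so two nullable alternatives also conflict).

FIRST sets of the non-terminals at (or reachable through a nullable prefix from) the front of some alternative:
  FIRST(S) = { ',', 'b', 'id', ε }

Productions for S:
  S → b: FIRST = { 'b' }
  S → id F A: FIRST = { 'id' }
  S → ε: FIRST = { ε }
  S → ,: FIRST = { ',' }
Productions for F:
  F → e b S: FIRST = { 'e' }
  F → S id F: FIRST = { ',', 'b', 'id' }
A has only one production, so no FIRST/FIRST conflict is possible there.

All alternatives of each non-terminal have pairwise disjoint FIRST sets.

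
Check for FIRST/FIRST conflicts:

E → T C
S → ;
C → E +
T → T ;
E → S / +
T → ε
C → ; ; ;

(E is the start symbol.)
FIRST sets of the non-terminals at (or reachable through a nullable prefix from) the front of some alternative:
  FIRST(T) = { ';', ε }
  FIRST(C) = { ';' }
  FIRST(S) = { ';' }
  FIRST(E) = { ';' }

Productions for E:
  E → T C: FIRST = { ';' }
  E → S / +: FIRST = { ';' }
Productions for C:
  C → E +: FIRST = { ';' }
  C → ; ; ;: FIRST = { ';' }
Productions for T:
  T → T ;: FIRST = { ';' }
  T → ε: FIRST = { ε }
S has only one production, so no FIRST/FIRST conflict is possible there.

Conflict for E: E → T C and E → S / +
  Overlap: { ';' }
Conflict for C: C → E + and C → ; ; ;
  Overlap: { ';' }

Answer: Yes. E → T C / E → S '/' '+' on { ';' }; C → E '+' / C → ';' ';' ';' on { ';' }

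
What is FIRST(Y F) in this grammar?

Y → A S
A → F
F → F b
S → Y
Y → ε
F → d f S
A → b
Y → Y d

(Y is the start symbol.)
{ 'b', 'd' }

FIRST sets of the non-terminals involved (from the grammar, by fixed-point iteration):
  FIRST(Y) = { 'b', 'd', ε }
  FIRST(F) = { 'd' }

To compute FIRST(Y F), process the symbols left to right:
Symbol Y is a non-terminal. Add FIRST(Y) \ {ε} = { 'b', 'd' }
Y is nullable (ε ∈ FIRST(Y)), continue to the next symbol.
Symbol F is a non-terminal. Add FIRST(F) \ {ε} = { 'd' }
F is not nullable (ε ∉ FIRST(F)), so stop here.
FIRST(Y F) = { 'b', 'd' }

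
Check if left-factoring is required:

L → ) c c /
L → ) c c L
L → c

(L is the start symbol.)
Left-factoring is needed when two productions for the same non-terminal
share a common prefix on the right-hand side.

Productions for L:
  L → ) c c /
  L → ) c c L
  L → c

Found common prefix ') c c' in productions for L

Answer: Yes, L has productions with common prefix ') c c'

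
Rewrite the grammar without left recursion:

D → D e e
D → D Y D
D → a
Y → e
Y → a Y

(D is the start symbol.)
D → a D'
D' → e e D'
D' → Y D D'
D' → ε
Y → e
Y → a Y

D is directly left-recursive. The standard transformation for
  A → A α₁ | ... | A α_m | β₁ | ... | β_n
is
  A  → β₁ A' | ... | β_n A'
  A' → α₁ A' | ... | α_m A' | ε

D → a becomes D → a D'
D → D e e becomes D' → e e D'
D → D Y D becomes D' → Y D D'
Add D' → ε

Productions for other non-terminals are unchanged:
  Y → e
  Y → a Y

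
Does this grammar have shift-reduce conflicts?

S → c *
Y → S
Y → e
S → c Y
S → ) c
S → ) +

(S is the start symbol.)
A shift-reduce conflict occurs when an LR(0) state has both:
  - a complete (reduce) item [A → α .] (dot at the end), and
  - a shift item [B → β . c γ] (dot before a terminal).

Augment with S' → S and build the canonical LR(0) collection (I0 = CLOSURE({[S' → . S]}), then GOTO on every symbol after a dot until no new states appear). It has 10 states:
  I0: { [S → . ) +], [S → . ) c], [S → . c *], [S → . c Y], [S' → . S] }  — shift
  I1: { [S → ) . +], [S → ) . c] }  — shift
  I2: { [S' → S .] }  — accept
  I3: { [S → . ) +], [S → . ) c], [S → . c *], [S → . c Y], [S → c . *], [S → c . Y], [Y → . S], [Y → . e] }  — shift
  I4: { [S → c * .] }  — reduce
  I5: { [Y → S .] }  — reduce
  I6: { [S → c Y .] }  — reduce
  I7: { [Y → e .] }  — reduce
  I8: { [S → ) + .] }  — reduce
  I9: { [S → ) c .] }  — reduce

No state contains both a complete item and a shift item.

Answer: No shift-reduce conflicts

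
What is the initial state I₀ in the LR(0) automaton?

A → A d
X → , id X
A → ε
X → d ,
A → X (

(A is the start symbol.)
First, augment the grammar with A' → A
I₀ = CLOSURE({ [A' → . A] }):
  [A' → . A] has the dot before A: add [A → . A d], [A → .], [A → . X (]
  [A → . X (] has the dot before X: add [X → . , id X], [X → . d ,]
No further items can be added.

I₀ = { [A → . A d], [A → . X (], [A → .], [A' → . A], [X → . , id X], [X → . d ,] }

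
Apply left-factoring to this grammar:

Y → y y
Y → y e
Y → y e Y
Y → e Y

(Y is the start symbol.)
Left-factoring transforms A → αβ₁ | αβ₂ into A → αA' and A' → β₁ | β₂
(α is the longest common prefix among the alternatives). Repeat until
no nonterminal has two alternatives with a common prefix.

Round 1: Y has alternatives sharing prefix 'y'. Introduce Y': Y → y Y'
  Add: Y' → y
  Add: Y' → e
  Add: Y' → e Y

Round 2: Y' has alternatives sharing prefix 'e'. Introduce Y'': Y' → e Y''
  Add: Y'' → ε
  Add: Y'' → Y

No remaining common prefixes — done.

Resulting grammar:
Y → y Y'
Y' → y
Y' → e Y''
Y'' → ε
Y'' → Y
Y → e Y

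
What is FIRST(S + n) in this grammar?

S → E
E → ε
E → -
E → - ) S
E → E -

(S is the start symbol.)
{ '+', '-' }

FIRST sets of the non-terminals involved (from the grammar, by fixed-point iteration):
  FIRST(S) = { '-', ε }

To compute FIRST(S + n), process the symbols left to right:
Symbol S is a non-terminal. Add FIRST(S) \ {ε} = { '-' }
S is nullable (ε ∈ FIRST(S)), continue to the next symbol.
Symbol + is a terminal. Add '+' and stop.
FIRST(S + n) = { '+', '-' }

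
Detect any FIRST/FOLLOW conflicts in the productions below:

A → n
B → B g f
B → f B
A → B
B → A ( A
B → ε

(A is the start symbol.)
Nullable non-terminals: A, B.
FIRST sets used below: FIRST(B) = { '(', 'f', 'g', 'n', ε }, FIRST(A) = { '(', 'f', 'g', 'n', ε }

A: nullable alternative(s) A → B; FOLLOW(A) = { $, '(', 'g' }
  A → n: FIRST \ {ε} = { 'n' } — disjoint from FOLLOW(A)
  A → B: FIRST \ {ε} = { '(', 'f', 'g', 'n' } — this is the only nullable alternative, skip

B: nullable alternative(s) B → ε; FOLLOW(B) = { $, '(', 'g' }
  B → B g f: FIRST \ {ε} = { '(', 'f', 'g', 'n' } — overlaps FOLLOW(B) on { '(', 'g' }: CONFLICT
  B → f B: FIRST \ {ε} = { 'f' } — disjoint from FOLLOW(B)
  B → A ( A: FIRST \ {ε} = { '(', 'f', 'g', 'n' } — overlaps FOLLOW(B) on { '(', 'g' }: CONFLICT
  B → ε: FIRST \ {ε} = { } — this is the only nullable alternative, skip

So the grammar has 2 FIRST/FOLLOW conflicts (marked CONFLICT above).

Answer: Yes. B → B g f with FOLLOW(B) on { '(', 'g' }; B → A '(' A with FOLLOW(B) on { '(', 'g' }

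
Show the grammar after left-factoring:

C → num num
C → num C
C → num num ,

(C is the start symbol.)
Left-factoring transforms A → αβ₁ | αβ₂ into A → αA' and A' → β₁ | β₂
(α is the longest common prefix among the alternatives). Repeat until
no nonterminal has two alternatives with a common prefix.

Round 1: C has alternatives sharing prefix 'num'. Introduce C': C → num C'
  Add: C' → num
  Add: C' → C
  Add: C' → num ,

Round 2: C' has alternatives sharing prefix 'num'. Introduce C'': C' → num C''
  Add: C'' → ε
  Add: C'' → ,

No remaining common prefixes — done.

Resulting grammar:
C → num C'
C' → num C''
C'' → ε
C'' → ,
C' → C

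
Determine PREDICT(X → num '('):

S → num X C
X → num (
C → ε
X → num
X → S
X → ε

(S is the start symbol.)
PREDICT(X → num '(') = (FIRST(RHS) \ {ε}) ∪ (FOLLOW(X) if ε ∈ FIRST(RHS), i.e. RHS ⇒* ε)
FIRST(num '(') = { 'num' }
ε ∉ FIRST(num '('), so FOLLOW(X) is not added.
PREDICT(X → num '(') = { 'num' }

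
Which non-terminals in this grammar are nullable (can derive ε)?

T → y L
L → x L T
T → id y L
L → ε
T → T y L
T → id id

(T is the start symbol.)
{ 'L' }

ε-productions: L → ε
So L is immediately nullable.
No further non-terminal can be added: every production for the remaining non-terminals contains a terminal or a non-nullable non-terminal.
Nullable = { 'L' }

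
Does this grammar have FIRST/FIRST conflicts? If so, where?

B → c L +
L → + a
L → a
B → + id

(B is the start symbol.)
A FIRST/FIRST conflict occurs when two productions N → α and N → β for the same non-terminal have FIRST(α) ∩ FIRST(β) ≠ ∅ (with ε ∈ FIRST of a nullable right-hand side, so two nullable alternatives also conflict).

Productions for B:
  B → c L +: FIRST = { 'c' }
  B → + id: FIRST = { '+' }
Productions for L:
  L → + a: FIRST = { '+' }
  L → a: FIRST = { 'a' }

All alternatives of each non-terminal have pairwise disjoint FIRST sets.

Answer: No FIRST/FIRST conflicts.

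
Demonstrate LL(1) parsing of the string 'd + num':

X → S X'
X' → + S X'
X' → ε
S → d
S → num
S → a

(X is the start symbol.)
LL(1) parsing maintains a stack (initially the start symbol over $) and the input. At each step: if the stack top is a terminal, match it against the current input token; if it is a non-terminal N, replace it with the RHS of M[N, lookahead] (the unique production whose predict set contains the lookahead).

Stack is shown with the top on the left.

Stack     Input      Action
---------------------------
X $       d + num $  output X → S X'
S X' $    d + num $  output S → d
d X' $    d + num $  match 'd'
X' $      + num $    output X' → + S X'
+ S X' $  + num $    match '+'
S X' $    num $      output S → num
num X' $  num $      match 'num'
X' $      $          output X' → ε
$         $          accept

The string is accepted.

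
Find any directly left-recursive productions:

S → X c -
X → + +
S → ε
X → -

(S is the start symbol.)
Direct left recursion occurs when N → N α for some non-terminal N (the right-hand side begins with the left-hand side itself).

S → X c -: starts with X
X → + +: starts with '+'
S → ε: starts with ε
X → -: starts with '-'

No direct left recursion found.

Answer: No direct left recursion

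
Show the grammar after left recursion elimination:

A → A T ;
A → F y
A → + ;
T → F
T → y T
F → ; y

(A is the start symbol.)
A is directly left-recursive. The standard transformation for
  A → A α₁ | ... | A α_m | β₁ | ... | β_n
is
  A  → β₁ A' | ... | β_n A'
  A' → α₁ A' | ... | α_m A' | ε

A → F y becomes A → F y A'
A → + ; becomes A → + ; A'
A → A T ; becomes A' → T ; A'
Add A' → ε

Productions for other non-terminals are unchanged:
  T → F
  T → y T
  F → ; y

Resulting grammar:
A → F y A'
A → + ; A'
A' → T ; A'
A' → ε
T → F
T → y T
F → ; y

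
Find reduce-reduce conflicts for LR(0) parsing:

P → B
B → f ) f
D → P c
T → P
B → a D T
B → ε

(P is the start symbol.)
No reduce-reduce conflicts

Augment with P' → P and build the canonical LR(0) collection (I0 = CLOSURE({[P' → . P]}), then GOTO on every symbol after a dot until no new states appear). It has 12 states:
  I0: { [B → . a D T], [B → . f ) f], [B → .], [P → . B], [P' → . P] }  — shift, reduce
  I1: { [P → B .] }  — reduce
  I2: { [P' → P .] }  — accept
  I3: { [B → . a D T], [B → . f ) f], [B → .], [B → a . D T], [D → . P c], [P → . B] }  — shift, reduce
  I4: { [B → f . ) f] }  — shift
  I5: { [B → f ) . f] }  — shift
  I6: { [B → f ) f .] }  — reduce
  I7: { [B → . a D T], [B → . f ) f], [B → .], [B → a D . T], [P → . B], [T → . P] }  — shift, reduce
  I8: { [D → P . c] }  — shift
  I9: { [D → P c .] }  — reduce
  I10: { [T → P .] }  — reduce
  I11: { [B → a D T .] }  — reduce

No state contains more than one complete item.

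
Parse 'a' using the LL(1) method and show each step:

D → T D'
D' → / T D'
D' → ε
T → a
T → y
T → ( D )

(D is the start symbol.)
Stack is shown with the top on the left.

Stack   Input  Action
---------------------
D $     a $    output D → T D'
T D' $  a $    output T → a
a D' $  a $    match 'a'
D' $    $      output D' → ε
$       $      accept

The string is accepted.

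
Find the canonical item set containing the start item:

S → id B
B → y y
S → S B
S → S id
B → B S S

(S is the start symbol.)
First, augment the grammar with S' → S
I₀ = CLOSURE({ [S' → . S] }):
  [S' → . S] has the dot before S: add [S → . id B], [S → . S B], [S → . S id]
No further items can be added.

I₀ = { [S → . S B], [S → . S id], [S → . id B], [S' → . S] }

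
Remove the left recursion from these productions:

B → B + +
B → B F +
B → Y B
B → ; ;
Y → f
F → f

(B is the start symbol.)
B → Y B B'
B → ; ; B'
B' → + + B'
B' → F + B'
B' → ε
Y → f
F → f

B is directly left-recursive. The standard transformation for
  A → A α₁ | ... | A α_m | β₁ | ... | β_n
is
  A  → β₁ A' | ... | β_n A'
  A' → α₁ A' | ... | α_m A' | ε

B → Y B becomes B → Y B B'
B → ; ; becomes B → ; ; B'
B → B + + becomes B' → + + B'
B → B F + becomes B' → F + B'
Add B' → ε

Productions for other non-terminals are unchanged:
  Y → f
  F → f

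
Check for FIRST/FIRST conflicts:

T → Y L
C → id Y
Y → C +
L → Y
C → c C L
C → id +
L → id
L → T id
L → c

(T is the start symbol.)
A FIRST/FIRST conflict occurs when two productions N → α and N → β for the same non-terminal have FIRST(α) ∩ FIRST(β) ≠ ∅ (with ε ∈ FIRST of a nullable right-hand side, so two nullable alternatives also conflict).

FIRST sets of the non-terminals at (or reachable through a nullable prefix from) the front of some alternative:
  FIRST(Y) = { 'c', 'id' }
  FIRST(T) = { 'c', 'id' }

Productions for C:
  C → id Y: FIRST = { 'id' }
  C → c C L: FIRST = { 'c' }
  C → id +: FIRST = { 'id' }
Productions for L:
  L → Y: FIRST = { 'c', 'id' }
  L → id: FIRST = { 'id' }
  L → T id: FIRST = { 'c', 'id' }
  L → c: FIRST = { 'c' }
T, Y have only one production, so no FIRST/FIRST conflict is possible there.

Conflict for C: C → id Y and C → id +
  Overlap: { 'id' }
Conflict for L: L → Y and L → id
  Overlap: { 'id' }
Conflict for L: L → Y and L → T id
  Overlap: { 'c', 'id' }
Conflict for L: L → Y and L → c
  Overlap: { 'c' }
Conflict for L: L → id and L → T id
  Overlap: { 'id' }
Conflict for L: L → T id and L → c
  Overlap: { 'c' }

Answer: Yes. C → id Y / C → id '+' on { 'id' }; L → Y / L → id on { 'id' }; L → Y / L → T id on { 'c', 'id' }; L → Y / L → c on { 'c' }; L → id / L → T id on { 'id' }; L → T id / L → c on { 'c' }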